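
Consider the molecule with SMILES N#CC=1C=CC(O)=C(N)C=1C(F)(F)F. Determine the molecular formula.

Walk through each heavy atom and fill implicit hydrogens from standard valence (C 4, N 3, O 2, S 2, halogen 1):
  atom 1: N, bond orders sum to 3 (valence 3) → 0 H
  atom 2: C, bond orders sum to 4 (valence 4) → 0 H
  atom 3: C, bond orders sum to 4 (valence 4) → 0 H
  atom 4: C, bond orders sum to 3 (valence 4) → 1 H
  atom 5: C, bond orders sum to 3 (valence 4) → 1 H
  atom 6: C, bond orders sum to 4 (valence 4) → 0 H
  atom 7: O, bond orders sum to 1 (valence 2) → 1 H
  atom 8: C, bond orders sum to 4 (valence 4) → 0 H
  atom 9: N, bond orders sum to 1 (valence 3) → 2 H
  atom 10: C, bond orders sum to 4 (valence 4) → 0 H
  atom 11: C, bond orders sum to 4 (valence 4) → 0 H
  atom 12: F (halogen, monovalent) → 0 H
  atom 13: F (halogen, monovalent) → 0 H
  atom 14: F (halogen, monovalent) → 0 H
Totals → C:8, H:5, F:3, N:2, O:1.
In Hill order: C8H5F3N2O.

C8H5F3N2O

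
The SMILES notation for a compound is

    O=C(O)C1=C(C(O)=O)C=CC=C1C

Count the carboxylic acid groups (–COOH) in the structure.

The carboxylic acid motif appears at heavy-atom positions 2, 6 in the SMILES.
Carboxylic acid count: 2.

2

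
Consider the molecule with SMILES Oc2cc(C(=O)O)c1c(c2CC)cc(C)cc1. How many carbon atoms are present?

14

Count every carbon token in the SMILES (each C, including those in ring-closure positions and inside branches).
Carbon count: 14.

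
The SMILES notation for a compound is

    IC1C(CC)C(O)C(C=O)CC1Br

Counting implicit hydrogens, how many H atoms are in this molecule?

14

Walk through each heavy atom and fill implicit hydrogens from standard valence (C 4, N 3, O 2, S 2, halogen 1):
  atom 1: I (halogen, monovalent) → 0 H
  atom 2: C, bond orders sum to 3 (valence 4) → 1 H
  atom 3: C, bond orders sum to 3 (valence 4) → 1 H
  atom 4: C, bond orders sum to 2 (valence 4) → 2 H
  atom 5: C, bond orders sum to 1 (valence 4) → 3 H
  atom 6: C, bond orders sum to 3 (valence 4) → 1 H
  atom 7: O, bond orders sum to 1 (valence 2) → 1 H
  atom 8: C, bond orders sum to 3 (valence 4) → 1 H
  atom 9: C, bond orders sum to 3 (valence 4) → 1 H
  atom 10: O, bond orders sum to 2 (valence 2) → 0 H
  atom 11: C, bond orders sum to 2 (valence 4) → 2 H
  atom 12: C, bond orders sum to 3 (valence 4) → 1 H
  atom 13: Br (halogen, monovalent) → 0 H
Total hydrogens: 14.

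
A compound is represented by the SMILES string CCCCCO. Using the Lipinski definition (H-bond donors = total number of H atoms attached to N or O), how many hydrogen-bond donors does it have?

1

Donors: find every N or O and count the H atoms it carries.
  atom 6 (O): bond orders sum to 1 → 1 H
Lipinski HBD = 1.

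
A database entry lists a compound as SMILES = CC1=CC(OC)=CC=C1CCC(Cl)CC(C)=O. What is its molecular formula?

C14H19ClO2

Walk through each heavy atom and fill implicit hydrogens from standard valence (C 4, N 3, O 2, S 2, halogen 1):
  atom 1: C, bond orders sum to 1 (valence 4) → 3 H
  atom 2: C, bond orders sum to 4 (valence 4) → 0 H
  atom 3: C, bond orders sum to 3 (valence 4) → 1 H
  atom 4: C, bond orders sum to 4 (valence 4) → 0 H
  atom 5: O, bond orders sum to 2 (valence 2) → 0 H
  atom 6: C, bond orders sum to 1 (valence 4) → 3 H
  atom 7: C, bond orders sum to 3 (valence 4) → 1 H
  atom 8: C, bond orders sum to 3 (valence 4) → 1 H
  atom 9: C, bond orders sum to 4 (valence 4) → 0 H
  atom 10: C, bond orders sum to 2 (valence 4) → 2 H
  atom 11: C, bond orders sum to 2 (valence 4) → 2 H
  atom 12: C, bond orders sum to 3 (valence 4) → 1 H
  atom 13: Cl (halogen, monovalent) → 0 H
  atom 14: C, bond orders sum to 2 (valence 4) → 2 H
  atom 15: C, bond orders sum to 4 (valence 4) → 0 H
  atom 16: C, bond orders sum to 1 (valence 4) → 3 H
  atom 17: O, bond orders sum to 2 (valence 2) → 0 H
Totals → C:14, H:19, Cl:1, O:2.
In Hill order: C14H19ClO2.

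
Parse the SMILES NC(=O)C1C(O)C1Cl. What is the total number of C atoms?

4

Count every carbon token in the SMILES (each C, including those in ring-closure positions and inside branches).
Carbon count: 4.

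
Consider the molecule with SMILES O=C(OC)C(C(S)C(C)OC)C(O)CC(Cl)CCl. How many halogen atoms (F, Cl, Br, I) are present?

2

Halogen atoms appear at heavy-atom positions 16, 18 (2×Cl).
Other groups present: 1 ester, 1 ether, 1 hydroxyl, 1 thiol.
Halogen count: 2.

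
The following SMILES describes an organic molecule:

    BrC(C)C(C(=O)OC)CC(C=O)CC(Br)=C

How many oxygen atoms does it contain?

Scan the SMILES for O atoms (remember two-letter symbols like Cl and Br are single atoms).
Oxygen count: 3.

3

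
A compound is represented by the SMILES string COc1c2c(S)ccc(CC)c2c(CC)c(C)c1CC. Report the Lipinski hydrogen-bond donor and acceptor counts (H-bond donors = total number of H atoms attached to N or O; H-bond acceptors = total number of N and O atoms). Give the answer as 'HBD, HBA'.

0, 1

Donors: find every N or O and count the H atoms it carries.
  atom 2 (O): bond orders sum to 2 → 0 H
Lipinski HBD = 0.
Acceptors: N atoms = 0, O atoms = 1 → HBA = 1.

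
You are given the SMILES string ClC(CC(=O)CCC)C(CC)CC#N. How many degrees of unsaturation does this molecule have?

Molecular formula: C11H18ClNO.
DoU = (2C + 2 + N − H − X) / 2, where X is the halogen count and O/S are ignored.
    = (2·11 + 2 + 1 − 18 − 1) / 2 = 6 / 2 = 3.

3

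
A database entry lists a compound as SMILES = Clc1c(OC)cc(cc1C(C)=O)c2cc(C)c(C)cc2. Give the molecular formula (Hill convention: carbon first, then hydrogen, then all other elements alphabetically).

C17H17ClO2

Walk through each heavy atom and fill implicit hydrogens from standard valence (C 4, N 3, O 2, S 2, halogen 1); for lowercase aromatic atoms, an aromatic c carries 1 H when it has two neighbours and 0 H with three, and aromatic n carries 0 H:
  atom 1: Cl (halogen, monovalent) → 0 H
  atom 2: aromatic c, 3 neighbours → 0 H
  atom 3: aromatic c, 3 neighbours → 0 H
  atom 4: O, bond orders sum to 2 (valence 2) → 0 H
  atom 5: C, bond orders sum to 1 (valence 4) → 3 H
  atom 6: aromatic c, 2 neighbours → 1 H
  atom 7: aromatic c, 3 neighbours → 0 H
  atom 8: aromatic c, 2 neighbours → 1 H
  atom 9: aromatic c, 3 neighbours → 0 H
  atom 10: C, bond orders sum to 4 (valence 4) → 0 H
  atom 11: C, bond orders sum to 1 (valence 4) → 3 H
  atom 12: O, bond orders sum to 2 (valence 2) → 0 H
  atom 13: aromatic c, 3 neighbours → 0 H
  atom 14: aromatic c, 2 neighbours → 1 H
  atom 15: aromatic c, 3 neighbours → 0 H
  atom 16: C, bond orders sum to 1 (valence 4) → 3 H
  atom 17: aromatic c, 3 neighbours → 0 H
  atom 18: C, bond orders sum to 1 (valence 4) → 3 H
  atom 19: aromatic c, 2 neighbours → 1 H
  atom 20: aromatic c, 2 neighbours → 1 H
Totals → C:17, H:17, Cl:1, O:2.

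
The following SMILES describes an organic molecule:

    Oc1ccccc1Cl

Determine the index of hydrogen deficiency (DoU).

Molecular formula: C6H5ClO.
DoU = (2C + 2 + N − H − X) / 2, where X is the halogen count and O/S are ignored.
    = (2·6 + 2 + 0 − 5 − 1) / 2 = 8 / 2 = 4.

4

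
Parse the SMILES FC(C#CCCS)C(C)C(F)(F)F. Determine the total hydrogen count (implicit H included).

Walk through each heavy atom and fill implicit hydrogens from standard valence (C 4, N 3, O 2, S 2, halogen 1):
  atom 1: F (halogen, monovalent) → 0 H
  atom 2: C, bond orders sum to 3 (valence 4) → 1 H
  atom 3: C, bond orders sum to 4 (valence 4) → 0 H
  atom 4: C, bond orders sum to 4 (valence 4) → 0 H
  atom 5: C, bond orders sum to 2 (valence 4) → 2 H
  atom 6: C, bond orders sum to 2 (valence 4) → 2 H
  atom 7: S, bond orders sum to 1 (valence 2) → 1 H
  atom 8: C, bond orders sum to 3 (valence 4) → 1 H
  atom 9: C, bond orders sum to 1 (valence 4) → 3 H
  atom 10: C, bond orders sum to 4 (valence 4) → 0 H
  atom 11: F (halogen, monovalent) → 0 H
  atom 12: F (halogen, monovalent) → 0 H
  atom 13: F (halogen, monovalent) → 0 H
Total hydrogens: 10.

10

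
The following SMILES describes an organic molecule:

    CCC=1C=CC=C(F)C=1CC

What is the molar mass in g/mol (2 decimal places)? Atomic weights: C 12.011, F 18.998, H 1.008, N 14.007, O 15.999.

First, the molecular formula is C10H13F (counting implicit H from valence).
  C: 10 × 12.011 = 120.110
  F: 1 × 18.998 = 18.998
  H: 13 × 1.008 = 13.104
Sum: 10×12.011 + 1×18.998 + 13×1.008 = 152.212 → 152.21 g/mol.

152.21 g/mol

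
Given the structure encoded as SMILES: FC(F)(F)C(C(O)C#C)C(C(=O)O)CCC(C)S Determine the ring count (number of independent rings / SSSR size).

In SMILES, each pair of matching ring-closure digits denotes one ring-closing bond; the number of such bonds equals the number of independent rings.
Ring-closure bonds here: 0.

0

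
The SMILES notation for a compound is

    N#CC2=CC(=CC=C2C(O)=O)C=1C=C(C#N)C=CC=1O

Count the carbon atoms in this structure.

15

Count every carbon token in the SMILES (each C, including those in ring-closure positions and inside branches).
Carbon count: 15.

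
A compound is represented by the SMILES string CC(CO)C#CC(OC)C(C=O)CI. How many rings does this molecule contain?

0

In SMILES, each pair of matching ring-closure digits denotes one ring-closing bond; the number of such bonds equals the number of independent rings.
Ring-closure bonds here: 0.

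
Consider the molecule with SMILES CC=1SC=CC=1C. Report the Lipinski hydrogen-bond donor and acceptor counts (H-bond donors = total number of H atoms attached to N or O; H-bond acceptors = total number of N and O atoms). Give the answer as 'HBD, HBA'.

0, 0

Donors: find every N or O and count the H atoms it carries.
  (no N or O atoms present)
Lipinski HBD = 0.
Acceptors: N atoms = 0, O atoms = 0 → HBA = 0.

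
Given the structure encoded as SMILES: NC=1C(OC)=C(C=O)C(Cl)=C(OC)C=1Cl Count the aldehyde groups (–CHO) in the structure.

The aldehyde motif appears at heavy-atom position 7 in the SMILES.
Other groups present: 2 ether, 1 primary amine.
Aldehyde count: 1.

1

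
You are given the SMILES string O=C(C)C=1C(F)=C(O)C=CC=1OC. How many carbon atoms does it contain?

9

Count every carbon token in the SMILES (each C, including those in ring-closure positions and inside branches).
Carbon count: 9.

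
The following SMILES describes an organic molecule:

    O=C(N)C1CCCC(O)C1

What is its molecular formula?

Walk through each heavy atom and fill implicit hydrogens from standard valence (C 4, N 3, O 2, S 2, halogen 1):
  atom 1: O, bond orders sum to 2 (valence 2) → 0 H
  atom 2: C, bond orders sum to 4 (valence 4) → 0 H
  atom 3: N, bond orders sum to 1 (valence 3) → 2 H
  atom 4: C, bond orders sum to 3 (valence 4) → 1 H
  atom 5: C, bond orders sum to 2 (valence 4) → 2 H
  atom 6: C, bond orders sum to 2 (valence 4) → 2 H
  atom 7: C, bond orders sum to 2 (valence 4) → 2 H
  atom 8: C, bond orders sum to 3 (valence 4) → 1 H
  atom 9: O, bond orders sum to 1 (valence 2) → 1 H
  atom 10: C, bond orders sum to 2 (valence 4) → 2 H
Totals → C:7, H:13, N:1, O:2.

C7H13NO2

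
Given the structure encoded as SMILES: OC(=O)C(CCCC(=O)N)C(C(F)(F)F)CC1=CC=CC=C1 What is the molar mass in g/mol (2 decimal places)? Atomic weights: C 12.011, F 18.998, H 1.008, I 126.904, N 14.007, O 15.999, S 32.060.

First, the molecular formula is C15H18F3NO3 (counting implicit H from valence).
  C: 15 × 12.011 = 180.165
  F: 3 × 18.998 = 56.994
  H: 18 × 1.008 = 18.144
  N: 1 × 14.007 = 14.007
  O: 3 × 15.999 = 47.997
Sum: 15×12.011 + 3×18.998 + 18×1.008 + 1×14.007 + 3×15.999 = 317.307 → 317.31 g/mol.

317.31 g/mol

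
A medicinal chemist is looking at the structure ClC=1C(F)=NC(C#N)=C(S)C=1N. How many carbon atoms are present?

Count every carbon token in the SMILES (each C, including those in ring-closure positions and inside branches).
Carbon count: 6.

6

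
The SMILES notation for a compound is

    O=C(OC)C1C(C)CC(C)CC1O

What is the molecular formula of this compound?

Walk through each heavy atom and fill implicit hydrogens from standard valence (C 4, N 3, O 2, S 2, halogen 1):
  atom 1: O, bond orders sum to 2 (valence 2) → 0 H
  atom 2: C, bond orders sum to 4 (valence 4) → 0 H
  atom 3: O, bond orders sum to 2 (valence 2) → 0 H
  atom 4: C, bond orders sum to 1 (valence 4) → 3 H
  atom 5: C, bond orders sum to 3 (valence 4) → 1 H
  atom 6: C, bond orders sum to 3 (valence 4) → 1 H
  atom 7: C, bond orders sum to 1 (valence 4) → 3 H
  atom 8: C, bond orders sum to 2 (valence 4) → 2 H
  atom 9: C, bond orders sum to 3 (valence 4) → 1 H
  atom 10: C, bond orders sum to 1 (valence 4) → 3 H
  atom 11: C, bond orders sum to 2 (valence 4) → 2 H
  atom 12: C, bond orders sum to 3 (valence 4) → 1 H
  atom 13: O, bond orders sum to 1 (valence 2) → 1 H
Totals → C:10, H:18, O:3.
In Hill order: C10H18O3.

C10H18O3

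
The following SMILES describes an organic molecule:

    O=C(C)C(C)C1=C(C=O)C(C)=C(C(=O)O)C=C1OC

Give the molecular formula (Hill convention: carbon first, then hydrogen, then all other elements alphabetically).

C14H16O5

Walk through each heavy atom and fill implicit hydrogens from standard valence (C 4, N 3, O 2, S 2, halogen 1):
  atom 1: O, bond orders sum to 2 (valence 2) → 0 H
  atom 2: C, bond orders sum to 4 (valence 4) → 0 H
  atom 3: C, bond orders sum to 1 (valence 4) → 3 H
  atom 4: C, bond orders sum to 3 (valence 4) → 1 H
  atom 5: C, bond orders sum to 1 (valence 4) → 3 H
  atom 6: C, bond orders sum to 4 (valence 4) → 0 H
  atom 7: C, bond orders sum to 4 (valence 4) → 0 H
  atom 8: C, bond orders sum to 3 (valence 4) → 1 H
  atom 9: O, bond orders sum to 2 (valence 2) → 0 H
  atom 10: C, bond orders sum to 4 (valence 4) → 0 H
  atom 11: C, bond orders sum to 1 (valence 4) → 3 H
  atom 12: C, bond orders sum to 4 (valence 4) → 0 H
  atom 13: C, bond orders sum to 4 (valence 4) → 0 H
  atom 14: O, bond orders sum to 2 (valence 2) → 0 H
  atom 15: O, bond orders sum to 1 (valence 2) → 1 H
  atom 16: C, bond orders sum to 3 (valence 4) → 1 H
  atom 17: C, bond orders sum to 4 (valence 4) → 0 H
  atom 18: O, bond orders sum to 2 (valence 2) → 0 H
  atom 19: C, bond orders sum to 1 (valence 4) → 3 H
Totals → C:14, H:16, O:5.
In Hill order: C14H16O5.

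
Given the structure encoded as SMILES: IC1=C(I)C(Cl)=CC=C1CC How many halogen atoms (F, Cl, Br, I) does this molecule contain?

3

Halogen atoms appear at heavy-atom positions 1, 4, 6 (1×Cl, 2×I).
Halogen count: 3.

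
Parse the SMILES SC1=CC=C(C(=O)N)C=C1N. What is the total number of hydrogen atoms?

8

Walk through each heavy atom and fill implicit hydrogens from standard valence (C 4, N 3, O 2, S 2, halogen 1):
  atom 1: S, bond orders sum to 1 (valence 2) → 1 H
  atom 2: C, bond orders sum to 4 (valence 4) → 0 H
  atom 3: C, bond orders sum to 3 (valence 4) → 1 H
  atom 4: C, bond orders sum to 3 (valence 4) → 1 H
  atom 5: C, bond orders sum to 4 (valence 4) → 0 H
  atom 6: C, bond orders sum to 4 (valence 4) → 0 H
  atom 7: O, bond orders sum to 2 (valence 2) → 0 H
  atom 8: N, bond orders sum to 1 (valence 3) → 2 H
  atom 9: C, bond orders sum to 3 (valence 4) → 1 H
  atom 10: C, bond orders sum to 4 (valence 4) → 0 H
  atom 11: N, bond orders sum to 1 (valence 3) → 2 H
Total hydrogens: 8.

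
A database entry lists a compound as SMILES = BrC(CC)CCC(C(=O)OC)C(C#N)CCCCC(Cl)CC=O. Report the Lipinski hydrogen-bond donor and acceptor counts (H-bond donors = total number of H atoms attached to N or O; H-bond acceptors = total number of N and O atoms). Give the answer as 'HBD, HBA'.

Donors: find every N or O and count the H atoms it carries.
  atom 9 (O): bond orders sum to 2 → 0 H
  atom 10 (O): bond orders sum to 2 → 0 H
  atom 14 (N): bond orders sum to 3 → 0 H
  atom 23 (O): bond orders sum to 2 → 0 H
Lipinski HBD = 0.
Acceptors: N atoms = 1, O atoms = 3 → HBA = 4.

0, 4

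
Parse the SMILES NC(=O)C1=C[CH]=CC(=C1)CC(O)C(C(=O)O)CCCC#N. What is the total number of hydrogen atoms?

18

Walk through each heavy atom and fill implicit hydrogens from standard valence (C 4, N 3, O 2, S 2, halogen 1):
  atom 1: N, bond orders sum to 1 (valence 3) → 2 H
  atom 2: C, bond orders sum to 4 (valence 4) → 0 H
  atom 3: O, bond orders sum to 2 (valence 2) → 0 H
  atom 4: C, bond orders sum to 4 (valence 4) → 0 H
  atom 5: C, bond orders sum to 3 (valence 4) → 1 H
  atom 6: C with explicit H count 1
  atom 7: C, bond orders sum to 3 (valence 4) → 1 H
  atom 8: C, bond orders sum to 4 (valence 4) → 0 H
  atom 9: C, bond orders sum to 3 (valence 4) → 1 H
  atom 10: C, bond orders sum to 2 (valence 4) → 2 H
  atom 11: C, bond orders sum to 3 (valence 4) → 1 H
  atom 12: O, bond orders sum to 1 (valence 2) → 1 H
  atom 13: C, bond orders sum to 3 (valence 4) → 1 H
  atom 14: C, bond orders sum to 4 (valence 4) → 0 H
  atom 15: O, bond orders sum to 2 (valence 2) → 0 H
  atom 16: O, bond orders sum to 1 (valence 2) → 1 H
  atom 17: C, bond orders sum to 2 (valence 4) → 2 H
  atom 18: C, bond orders sum to 2 (valence 4) → 2 H
  atom 19: C, bond orders sum to 2 (valence 4) → 2 H
  atom 20: C, bond orders sum to 4 (valence 4) → 0 H
  atom 21: N, bond orders sum to 3 (valence 3) → 0 H
Total hydrogens: 18.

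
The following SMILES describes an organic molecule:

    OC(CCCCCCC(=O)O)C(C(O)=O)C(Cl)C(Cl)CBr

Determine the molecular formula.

Walk through each heavy atom and fill implicit hydrogens from standard valence (C 4, N 3, O 2, S 2, halogen 1):
  atom 1: O, bond orders sum to 1 (valence 2) → 1 H
  atom 2: C, bond orders sum to 3 (valence 4) → 1 H
  atom 3: C, bond orders sum to 2 (valence 4) → 2 H
  atom 4: C, bond orders sum to 2 (valence 4) → 2 H
  atom 5: C, bond orders sum to 2 (valence 4) → 2 H
  atom 6: C, bond orders sum to 2 (valence 4) → 2 H
  atom 7: C, bond orders sum to 2 (valence 4) → 2 H
  atom 8: C, bond orders sum to 2 (valence 4) → 2 H
  atom 9: C, bond orders sum to 4 (valence 4) → 0 H
  atom 10: O, bond orders sum to 2 (valence 2) → 0 H
  atom 11: O, bond orders sum to 1 (valence 2) → 1 H
  atom 12: C, bond orders sum to 3 (valence 4) → 1 H
  atom 13: C, bond orders sum to 4 (valence 4) → 0 H
  atom 14: O, bond orders sum to 1 (valence 2) → 1 H
  atom 15: O, bond orders sum to 2 (valence 2) → 0 H
  atom 16: C, bond orders sum to 3 (valence 4) → 1 H
  atom 17: Cl (halogen, monovalent) → 0 H
  atom 18: C, bond orders sum to 3 (valence 4) → 1 H
  atom 19: Cl (halogen, monovalent) → 0 H
  atom 20: C, bond orders sum to 2 (valence 4) → 2 H
  atom 21: Br (halogen, monovalent) → 0 H
Totals → C:13, H:21, Br:1, Cl:2, O:5.

C13H21BrCl2O5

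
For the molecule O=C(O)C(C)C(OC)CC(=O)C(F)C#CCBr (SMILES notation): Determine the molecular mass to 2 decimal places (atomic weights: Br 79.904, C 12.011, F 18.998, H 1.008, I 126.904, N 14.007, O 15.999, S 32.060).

309.13 g/mol

First, the molecular formula is C11H14BrFO4 (counting implicit H from valence).
  Br: 1 × 79.904 = 79.904
  C: 11 × 12.011 = 132.121
  F: 1 × 18.998 = 18.998
  H: 14 × 1.008 = 14.112
  O: 4 × 15.999 = 63.996
Sum: 1×79.904 + 11×12.011 + 1×18.998 + 14×1.008 + 4×15.999 = 309.131 → 309.13 g/mol.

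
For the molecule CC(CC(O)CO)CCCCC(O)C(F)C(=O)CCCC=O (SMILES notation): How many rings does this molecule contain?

In SMILES, each pair of matching ring-closure digits denotes one ring-closing bond; the number of such bonds equals the number of independent rings.
Ring-closure bonds here: 0.

0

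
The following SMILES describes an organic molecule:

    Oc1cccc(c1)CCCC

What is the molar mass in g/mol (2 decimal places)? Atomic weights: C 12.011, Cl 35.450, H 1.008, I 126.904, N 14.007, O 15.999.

First, the molecular formula is C10H14O (counting implicit H from valence).
  C: 10 × 12.011 = 120.110
  H: 14 × 1.008 = 14.112
  O: 1 × 15.999 = 15.999
Sum: 10×12.011 + 14×1.008 + 1×15.999 = 150.221 → 150.22 g/mol.

150.22 g/mol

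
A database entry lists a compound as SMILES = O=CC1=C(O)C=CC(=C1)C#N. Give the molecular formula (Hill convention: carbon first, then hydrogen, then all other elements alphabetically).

Walk through each heavy atom and fill implicit hydrogens from standard valence (C 4, N 3, O 2, S 2, halogen 1):
  atom 1: O, bond orders sum to 2 (valence 2) → 0 H
  atom 2: C, bond orders sum to 3 (valence 4) → 1 H
  atom 3: C, bond orders sum to 4 (valence 4) → 0 H
  atom 4: C, bond orders sum to 4 (valence 4) → 0 H
  atom 5: O, bond orders sum to 1 (valence 2) → 1 H
  atom 6: C, bond orders sum to 3 (valence 4) → 1 H
  atom 7: C, bond orders sum to 3 (valence 4) → 1 H
  atom 8: C, bond orders sum to 4 (valence 4) → 0 H
  atom 9: C, bond orders sum to 3 (valence 4) → 1 H
  atom 10: C, bond orders sum to 4 (valence 4) → 0 H
  atom 11: N, bond orders sum to 3 (valence 3) → 0 H
Totals → C:8, H:5, N:1, O:2.

C8H5NO2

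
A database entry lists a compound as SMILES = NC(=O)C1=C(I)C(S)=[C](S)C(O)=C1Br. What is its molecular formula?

C7H5BrINO2S2

Walk through each heavy atom and fill implicit hydrogens from standard valence (C 4, N 3, O 2, S 2, halogen 1):
  atom 1: N, bond orders sum to 1 (valence 3) → 2 H
  atom 2: C, bond orders sum to 4 (valence 4) → 0 H
  atom 3: O, bond orders sum to 2 (valence 2) → 0 H
  atom 4: C, bond orders sum to 4 (valence 4) → 0 H
  atom 5: C, bond orders sum to 4 (valence 4) → 0 H
  atom 6: I (halogen, monovalent) → 0 H
  atom 7: C, bond orders sum to 4 (valence 4) → 0 H
  atom 8: S, bond orders sum to 1 (valence 2) → 1 H
  atom 9: C with explicit H count 0
  atom 10: S, bond orders sum to 1 (valence 2) → 1 H
  atom 11: C, bond orders sum to 4 (valence 4) → 0 H
  atom 12: O, bond orders sum to 1 (valence 2) → 1 H
  atom 13: C, bond orders sum to 4 (valence 4) → 0 H
  atom 14: Br (halogen, monovalent) → 0 H
Totals → C:7, H:5, Br:1, I:1, N:1, O:2, S:2.
In Hill order: C7H5BrINO2S2.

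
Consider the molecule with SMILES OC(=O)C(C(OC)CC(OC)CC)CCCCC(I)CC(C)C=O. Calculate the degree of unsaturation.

2

Degree of unsaturation = (number of rings) + (number of π bonds).
Ring closures in the SMILES: 0.
π bonds: 2 double bonds (each 1 DoU) → 2 DoU from unsaturation.
Total DoU = 0 + 2 = 2.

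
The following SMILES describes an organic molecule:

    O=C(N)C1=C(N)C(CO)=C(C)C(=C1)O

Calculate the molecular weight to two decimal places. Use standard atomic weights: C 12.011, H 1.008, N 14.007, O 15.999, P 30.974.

196.21 g/mol

First, the molecular formula is C9H12N2O3 (counting implicit H from valence).
  C: 9 × 12.011 = 108.099
  H: 12 × 1.008 = 12.096
  N: 2 × 14.007 = 28.014
  O: 3 × 15.999 = 47.997
Sum: 9×12.011 + 12×1.008 + 2×14.007 + 3×15.999 = 196.206 → 196.21 g/mol.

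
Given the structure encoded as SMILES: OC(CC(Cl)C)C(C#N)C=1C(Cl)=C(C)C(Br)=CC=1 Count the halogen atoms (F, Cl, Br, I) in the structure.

3

Halogen atoms appear at heavy-atom positions 5, 12, 16 (1×Br, 2×Cl).
Other groups present: 1 hydroxyl, 1 nitrile.
Halogen count: 3.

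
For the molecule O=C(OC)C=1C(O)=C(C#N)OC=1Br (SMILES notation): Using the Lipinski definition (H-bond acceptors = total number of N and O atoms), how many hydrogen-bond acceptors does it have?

N atoms: 1; O atoms: 4.
Lipinski HBA = 1 + 4 = 5.

5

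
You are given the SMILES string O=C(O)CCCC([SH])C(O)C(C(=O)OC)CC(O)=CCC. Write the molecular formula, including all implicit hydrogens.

Walk through each heavy atom and fill implicit hydrogens from standard valence (C 4, N 3, O 2, S 2, halogen 1):
  atom 1: O, bond orders sum to 2 (valence 2) → 0 H
  atom 2: C, bond orders sum to 4 (valence 4) → 0 H
  atom 3: O, bond orders sum to 1 (valence 2) → 1 H
  atom 4: C, bond orders sum to 2 (valence 4) → 2 H
  atom 5: C, bond orders sum to 2 (valence 4) → 2 H
  atom 6: C, bond orders sum to 2 (valence 4) → 2 H
  atom 7: C, bond orders sum to 3 (valence 4) → 1 H
  atom 8: S with explicit H count 1
  atom 9: C, bond orders sum to 3 (valence 4) → 1 H
  atom 10: O, bond orders sum to 1 (valence 2) → 1 H
  atom 11: C, bond orders sum to 3 (valence 4) → 1 H
  atom 12: C, bond orders sum to 4 (valence 4) → 0 H
  atom 13: O, bond orders sum to 2 (valence 2) → 0 H
  atom 14: O, bond orders sum to 2 (valence 2) → 0 H
  atom 15: C, bond orders sum to 1 (valence 4) → 3 H
  atom 16: C, bond orders sum to 2 (valence 4) → 2 H
  atom 17: C, bond orders sum to 4 (valence 4) → 0 H
  atom 18: O, bond orders sum to 1 (valence 2) → 1 H
  atom 19: C, bond orders sum to 3 (valence 4) → 1 H
  atom 20: C, bond orders sum to 2 (valence 4) → 2 H
  atom 21: C, bond orders sum to 1 (valence 4) → 3 H
Totals → C:14, H:24, O:6, S:1.

C14H24O6S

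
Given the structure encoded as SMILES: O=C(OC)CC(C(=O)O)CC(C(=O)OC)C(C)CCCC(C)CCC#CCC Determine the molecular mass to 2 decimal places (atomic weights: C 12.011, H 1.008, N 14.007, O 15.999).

396.52 g/mol

First, the molecular formula is C22H36O6 (counting implicit H from valence).
  C: 22 × 12.011 = 264.242
  H: 36 × 1.008 = 36.288
  O: 6 × 15.999 = 95.994
Sum: 22×12.011 + 36×1.008 + 6×15.999 = 396.524 → 396.52 g/mol.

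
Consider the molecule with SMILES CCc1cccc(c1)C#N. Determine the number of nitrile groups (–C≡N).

The nitrile motif appears at heavy-atom position 9 in the SMILES.
Nitrile count: 1.

1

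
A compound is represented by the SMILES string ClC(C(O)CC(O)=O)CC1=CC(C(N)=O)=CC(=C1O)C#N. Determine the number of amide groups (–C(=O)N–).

The amide motif appears at heavy-atom position 13 in the SMILES.
Other groups present: 1 carboxylic acid, 2 hydroxyl, 1 nitrile.
Amide count: 1.

1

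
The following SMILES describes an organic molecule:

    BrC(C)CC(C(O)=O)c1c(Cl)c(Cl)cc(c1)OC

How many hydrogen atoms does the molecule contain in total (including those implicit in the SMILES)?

13

Walk through each heavy atom and fill implicit hydrogens from standard valence (C 4, N 3, O 2, S 2, halogen 1); for lowercase aromatic atoms, an aromatic c carries 1 H when it has two neighbours and 0 H with three, and aromatic n carries 0 H:
  atom 1: Br (halogen, monovalent) → 0 H
  atom 2: C, bond orders sum to 3 (valence 4) → 1 H
  atom 3: C, bond orders sum to 1 (valence 4) → 3 H
  atom 4: C, bond orders sum to 2 (valence 4) → 2 H
  atom 5: C, bond orders sum to 3 (valence 4) → 1 H
  atom 6: C, bond orders sum to 4 (valence 4) → 0 H
  atom 7: O, bond orders sum to 1 (valence 2) → 1 H
  atom 8: O, bond orders sum to 2 (valence 2) → 0 H
  atom 9: aromatic c, 3 neighbours → 0 H
  atom 10: aromatic c, 3 neighbours → 0 H
  atom 11: Cl (halogen, monovalent) → 0 H
  atom 12: aromatic c, 3 neighbours → 0 H
  atom 13: Cl (halogen, monovalent) → 0 H
  atom 14: aromatic c, 2 neighbours → 1 H
  atom 15: aromatic c, 3 neighbours → 0 H
  atom 16: aromatic c, 2 neighbours → 1 H
  atom 17: O, bond orders sum to 2 (valence 2) → 0 H
  atom 18: C, bond orders sum to 1 (valence 4) → 3 H
Total hydrogens: 13.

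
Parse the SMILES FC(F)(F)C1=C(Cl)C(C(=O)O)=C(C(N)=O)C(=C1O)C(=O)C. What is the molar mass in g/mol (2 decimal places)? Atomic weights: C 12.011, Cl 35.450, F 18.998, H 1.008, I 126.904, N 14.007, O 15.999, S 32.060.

325.62 g/mol

First, the molecular formula is C11H7ClF3NO5 (counting implicit H from valence).
  C: 11 × 12.011 = 132.121
  Cl: 1 × 35.450 = 35.450
  F: 3 × 18.998 = 56.994
  H: 7 × 1.008 = 7.056
  N: 1 × 14.007 = 14.007
  O: 5 × 15.999 = 79.995
Sum: 11×12.011 + 1×35.450 + 3×18.998 + 7×1.008 + 1×14.007 + 5×15.999 = 325.623 → 325.62 g/mol.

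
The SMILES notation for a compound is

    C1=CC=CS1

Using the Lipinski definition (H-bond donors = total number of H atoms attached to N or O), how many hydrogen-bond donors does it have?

0

Donors: find every N or O and count the H atoms it carries.
  (no N or O atoms present)
Lipinski HBD = 0.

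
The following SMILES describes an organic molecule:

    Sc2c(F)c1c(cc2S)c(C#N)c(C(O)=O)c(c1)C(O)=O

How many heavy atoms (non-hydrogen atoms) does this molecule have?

21

Every atom symbol written in the SMILES (organic subset) is one heavy atom; implicit H are not written.
Heavy atoms by element → C:13, F:1, N:1, O:4, S:2.
Total: 21.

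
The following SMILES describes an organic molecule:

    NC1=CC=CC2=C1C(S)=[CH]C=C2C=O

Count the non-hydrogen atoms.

Every atom symbol written in the SMILES (organic subset) is one heavy atom; implicit H are not written.
Heavy atoms by element → C:11, N:1, O:1, S:1.
Total: 14.

14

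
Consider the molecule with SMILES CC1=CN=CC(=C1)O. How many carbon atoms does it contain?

6

Count every carbon token in the SMILES (each C, including those in ring-closure positions and inside branches).
Carbon count: 6.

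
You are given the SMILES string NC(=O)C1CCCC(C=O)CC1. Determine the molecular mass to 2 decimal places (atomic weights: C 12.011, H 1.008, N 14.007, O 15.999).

169.22 g/mol

First, the molecular formula is C9H15NO2 (counting implicit H from valence).
  C: 9 × 12.011 = 108.099
  H: 15 × 1.008 = 15.120
  N: 1 × 14.007 = 14.007
  O: 2 × 15.999 = 31.998
Sum: 9×12.011 + 15×1.008 + 1×14.007 + 2×15.999 = 169.224 → 169.22 g/mol.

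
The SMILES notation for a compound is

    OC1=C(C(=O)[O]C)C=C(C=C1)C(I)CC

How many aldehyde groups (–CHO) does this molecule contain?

Scan the SMILES for the aldehyde motif — none present.
Groups that are present: 1 ester, 1 hydroxyl.

0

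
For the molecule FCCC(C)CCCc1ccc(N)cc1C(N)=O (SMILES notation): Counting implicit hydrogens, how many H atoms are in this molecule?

Walk through each heavy atom and fill implicit hydrogens from standard valence (C 4, N 3, O 2, S 2, halogen 1); for lowercase aromatic atoms, an aromatic c carries 1 H when it has two neighbours and 0 H with three, and aromatic n carries 0 H:
  atom 1: F (halogen, monovalent) → 0 H
  atom 2: C, bond orders sum to 2 (valence 4) → 2 H
  atom 3: C, bond orders sum to 2 (valence 4) → 2 H
  atom 4: C, bond orders sum to 3 (valence 4) → 1 H
  atom 5: C, bond orders sum to 1 (valence 4) → 3 H
  atom 6: C, bond orders sum to 2 (valence 4) → 2 H
  atom 7: C, bond orders sum to 2 (valence 4) → 2 H
  atom 8: C, bond orders sum to 2 (valence 4) → 2 H
  atom 9: aromatic c, 3 neighbours → 0 H
  atom 10: aromatic c, 2 neighbours → 1 H
  atom 11: aromatic c, 2 neighbours → 1 H
  atom 12: aromatic c, 3 neighbours → 0 H
  atom 13: N, bond orders sum to 1 (valence 3) → 2 H
  atom 14: aromatic c, 2 neighbours → 1 H
  atom 15: aromatic c, 3 neighbours → 0 H
  atom 16: C, bond orders sum to 4 (valence 4) → 0 H
  atom 17: N, bond orders sum to 1 (valence 3) → 2 H
  atom 18: O, bond orders sum to 2 (valence 2) → 0 H
Total hydrogens: 21.

21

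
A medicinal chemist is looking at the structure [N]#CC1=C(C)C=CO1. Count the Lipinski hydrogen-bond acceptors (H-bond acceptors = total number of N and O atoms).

N atoms: 1; O atoms: 1.
Lipinski HBA = 1 + 1 = 2.

2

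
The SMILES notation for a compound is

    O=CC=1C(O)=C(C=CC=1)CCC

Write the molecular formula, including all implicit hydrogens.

C10H12O2

Walk through each heavy atom and fill implicit hydrogens from standard valence (C 4, N 3, O 2, S 2, halogen 1):
  atom 1: O, bond orders sum to 2 (valence 2) → 0 H
  atom 2: C, bond orders sum to 3 (valence 4) → 1 H
  atom 3: C, bond orders sum to 4 (valence 4) → 0 H
  atom 4: C, bond orders sum to 4 (valence 4) → 0 H
  atom 5: O, bond orders sum to 1 (valence 2) → 1 H
  atom 6: C, bond orders sum to 4 (valence 4) → 0 H
  atom 7: C, bond orders sum to 3 (valence 4) → 1 H
  atom 8: C, bond orders sum to 3 (valence 4) → 1 H
  atom 9: C, bond orders sum to 3 (valence 4) → 1 H
  atom 10: C, bond orders sum to 2 (valence 4) → 2 H
  atom 11: C, bond orders sum to 2 (valence 4) → 2 H
  atom 12: C, bond orders sum to 1 (valence 4) → 3 H
Totals → C:10, H:12, O:2.
In Hill order: C10H12O2.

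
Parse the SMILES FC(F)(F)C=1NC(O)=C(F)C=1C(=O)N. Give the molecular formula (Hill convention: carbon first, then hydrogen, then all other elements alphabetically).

C6H4F4N2O2

Walk through each heavy atom and fill implicit hydrogens from standard valence (C 4, N 3, O 2, S 2, halogen 1):
  atom 1: F (halogen, monovalent) → 0 H
  atom 2: C, bond orders sum to 4 (valence 4) → 0 H
  atom 3: F (halogen, monovalent) → 0 H
  atom 4: F (halogen, monovalent) → 0 H
  atom 5: C, bond orders sum to 4 (valence 4) → 0 H
  atom 6: N, bond orders sum to 2 (valence 3) → 1 H
  atom 7: C, bond orders sum to 4 (valence 4) → 0 H
  atom 8: O, bond orders sum to 1 (valence 2) → 1 H
  atom 9: C, bond orders sum to 4 (valence 4) → 0 H
  atom 10: F (halogen, monovalent) → 0 H
  atom 11: C, bond orders sum to 4 (valence 4) → 0 H
  atom 12: C, bond orders sum to 4 (valence 4) → 0 H
  atom 13: O, bond orders sum to 2 (valence 2) → 0 H
  atom 14: N, bond orders sum to 1 (valence 3) → 2 H
Totals → C:6, H:4, F:4, N:2, O:2.
In Hill order: C6H4F4N2O2.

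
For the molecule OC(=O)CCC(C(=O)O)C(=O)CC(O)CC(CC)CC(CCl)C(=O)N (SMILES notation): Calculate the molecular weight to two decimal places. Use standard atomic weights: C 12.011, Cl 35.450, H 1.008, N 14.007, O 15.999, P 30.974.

First, the molecular formula is C16H26ClNO7 (counting implicit H from valence).
  C: 16 × 12.011 = 192.176
  Cl: 1 × 35.450 = 35.450
  H: 26 × 1.008 = 26.208
  N: 1 × 14.007 = 14.007
  O: 7 × 15.999 = 111.993
Sum: 16×12.011 + 1×35.450 + 26×1.008 + 1×14.007 + 7×15.999 = 379.834 → 379.83 g/mol.

379.83 g/mol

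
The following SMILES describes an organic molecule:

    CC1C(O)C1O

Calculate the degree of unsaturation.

Degree of unsaturation = (number of rings) + (number of π bonds).
Ring closures in the SMILES: 1.
π bonds: none → 0 DoU from unsaturation.
Total DoU = 1 + 0 = 1.

1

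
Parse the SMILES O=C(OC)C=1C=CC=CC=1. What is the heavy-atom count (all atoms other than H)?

Every atom symbol written in the SMILES (organic subset) is one heavy atom; implicit H are not written.
Heavy atoms by element → C:8, O:2.
Total: 10.

10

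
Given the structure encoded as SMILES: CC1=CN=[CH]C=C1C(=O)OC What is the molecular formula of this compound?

Walk through each heavy atom and fill implicit hydrogens from standard valence (C 4, N 3, O 2, S 2, halogen 1):
  atom 1: C, bond orders sum to 1 (valence 4) → 3 H
  atom 2: C, bond orders sum to 4 (valence 4) → 0 H
  atom 3: C, bond orders sum to 3 (valence 4) → 1 H
  atom 4: N, bond orders sum to 3 (valence 3) → 0 H
  atom 5: C with explicit H count 1
  atom 6: C, bond orders sum to 3 (valence 4) → 1 H
  atom 7: C, bond orders sum to 4 (valence 4) → 0 H
  atom 8: C, bond orders sum to 4 (valence 4) → 0 H
  atom 9: O, bond orders sum to 2 (valence 2) → 0 H
  atom 10: O, bond orders sum to 2 (valence 2) → 0 H
  atom 11: C, bond orders sum to 1 (valence 4) → 3 H
Totals → C:8, H:9, N:1, O:2.

C8H9NO2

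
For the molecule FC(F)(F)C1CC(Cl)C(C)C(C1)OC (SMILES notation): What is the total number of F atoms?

3

Scan the SMILES for F atoms (remember two-letter symbols like Cl and Br are single atoms).
Fluorine count: 3.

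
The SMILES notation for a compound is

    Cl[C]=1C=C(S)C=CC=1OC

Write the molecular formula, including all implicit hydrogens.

Walk through each heavy atom and fill implicit hydrogens from standard valence (C 4, N 3, O 2, S 2, halogen 1):
  atom 1: Cl (halogen, monovalent) → 0 H
  atom 2: C with explicit H count 0
  atom 3: C, bond orders sum to 3 (valence 4) → 1 H
  atom 4: C, bond orders sum to 4 (valence 4) → 0 H
  atom 5: S, bond orders sum to 1 (valence 2) → 1 H
  atom 6: C, bond orders sum to 3 (valence 4) → 1 H
  atom 7: C, bond orders sum to 3 (valence 4) → 1 H
  atom 8: C, bond orders sum to 4 (valence 4) → 0 H
  atom 9: O, bond orders sum to 2 (valence 2) → 0 H
  atom 10: C, bond orders sum to 1 (valence 4) → 3 H
Totals → C:7, H:7, Cl:1, O:1, S:1.
In Hill order: C7H7ClOS.

C7H7ClOS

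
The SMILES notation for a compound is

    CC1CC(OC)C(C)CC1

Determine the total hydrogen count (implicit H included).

18

Walk through each heavy atom and fill implicit hydrogens from standard valence (C 4, N 3, O 2, S 2, halogen 1):
  atom 1: C, bond orders sum to 1 (valence 4) → 3 H
  atom 2: C, bond orders sum to 3 (valence 4) → 1 H
  atom 3: C, bond orders sum to 2 (valence 4) → 2 H
  atom 4: C, bond orders sum to 3 (valence 4) → 1 H
  atom 5: O, bond orders sum to 2 (valence 2) → 0 H
  atom 6: C, bond orders sum to 1 (valence 4) → 3 H
  atom 7: C, bond orders sum to 3 (valence 4) → 1 H
  atom 8: C, bond orders sum to 1 (valence 4) → 3 H
  atom 9: C, bond orders sum to 2 (valence 4) → 2 H
  atom 10: C, bond orders sum to 2 (valence 4) → 2 H
Total hydrogens: 18.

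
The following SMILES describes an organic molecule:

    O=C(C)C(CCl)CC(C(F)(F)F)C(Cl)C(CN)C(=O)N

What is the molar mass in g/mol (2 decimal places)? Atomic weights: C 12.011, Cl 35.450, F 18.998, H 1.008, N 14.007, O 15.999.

337.16 g/mol

First, the molecular formula is C11H17Cl2F3N2O2 (counting implicit H from valence).
  C: 11 × 12.011 = 132.121
  Cl: 2 × 35.450 = 70.900
  F: 3 × 18.998 = 56.994
  H: 17 × 1.008 = 17.136
  N: 2 × 14.007 = 28.014
  O: 2 × 15.999 = 31.998
Sum: 11×12.011 + 2×35.450 + 3×18.998 + 17×1.008 + 2×14.007 + 2×15.999 = 337.163 → 337.16 g/mol.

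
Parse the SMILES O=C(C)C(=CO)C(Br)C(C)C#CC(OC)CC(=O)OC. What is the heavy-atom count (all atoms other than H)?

20

Every atom symbol written in the SMILES (organic subset) is one heavy atom; implicit H are not written.
Heavy atoms by element → Br:1, C:14, O:5.
Total: 20.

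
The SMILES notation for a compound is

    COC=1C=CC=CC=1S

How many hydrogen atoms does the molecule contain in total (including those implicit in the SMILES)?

Walk through each heavy atom and fill implicit hydrogens from standard valence (C 4, N 3, O 2, S 2, halogen 1):
  atom 1: C, bond orders sum to 1 (valence 4) → 3 H
  atom 2: O, bond orders sum to 2 (valence 2) → 0 H
  atom 3: C, bond orders sum to 4 (valence 4) → 0 H
  atom 4: C, bond orders sum to 3 (valence 4) → 1 H
  atom 5: C, bond orders sum to 3 (valence 4) → 1 H
  atom 6: C, bond orders sum to 3 (valence 4) → 1 H
  atom 7: C, bond orders sum to 3 (valence 4) → 1 H
  atom 8: C, bond orders sum to 4 (valence 4) → 0 H
  atom 9: S, bond orders sum to 1 (valence 2) → 1 H
Total hydrogens: 8.

8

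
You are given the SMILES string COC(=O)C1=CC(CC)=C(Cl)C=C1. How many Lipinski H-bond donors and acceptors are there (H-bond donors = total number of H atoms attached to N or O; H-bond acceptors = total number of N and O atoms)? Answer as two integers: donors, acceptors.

Donors: find every N or O and count the H atoms it carries.
  atom 2 (O): bond orders sum to 2 → 0 H
  atom 4 (O): bond orders sum to 2 → 0 H
Lipinski HBD = 0.
Acceptors: N atoms = 0, O atoms = 2 → HBA = 2.

0, 2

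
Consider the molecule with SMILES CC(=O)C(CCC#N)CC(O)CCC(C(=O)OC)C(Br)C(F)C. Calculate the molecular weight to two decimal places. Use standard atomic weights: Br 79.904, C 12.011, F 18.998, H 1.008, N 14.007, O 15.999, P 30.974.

First, the molecular formula is C16H25BrFNO4 (counting implicit H from valence).
  Br: 1 × 79.904 = 79.904
  C: 16 × 12.011 = 192.176
  F: 1 × 18.998 = 18.998
  H: 25 × 1.008 = 25.200
  N: 1 × 14.007 = 14.007
  O: 4 × 15.999 = 63.996
Sum: 1×79.904 + 16×12.011 + 1×18.998 + 25×1.008 + 1×14.007 + 4×15.999 = 394.281 → 394.28 g/mol.

394.28 g/mol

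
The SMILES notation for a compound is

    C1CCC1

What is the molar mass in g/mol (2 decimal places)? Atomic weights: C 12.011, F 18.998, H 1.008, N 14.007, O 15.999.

First, the molecular formula is C4H8 (counting implicit H from valence).
  C: 4 × 12.011 = 48.044
  H: 8 × 1.008 = 8.064
Sum: 4×12.011 + 8×1.008 = 56.108 → 56.11 g/mol.

56.11 g/mol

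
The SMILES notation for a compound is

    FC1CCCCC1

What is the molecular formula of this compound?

Walk through each heavy atom and fill implicit hydrogens from standard valence (C 4, N 3, O 2, S 2, halogen 1):
  atom 1: F (halogen, monovalent) → 0 H
  atom 2: C, bond orders sum to 3 (valence 4) → 1 H
  atom 3: C, bond orders sum to 2 (valence 4) → 2 H
  atom 4: C, bond orders sum to 2 (valence 4) → 2 H
  atom 5: C, bond orders sum to 2 (valence 4) → 2 H
  atom 6: C, bond orders sum to 2 (valence 4) → 2 H
  atom 7: C, bond orders sum to 2 (valence 4) → 2 H
Totals → C:6, H:11, F:1.
In Hill order: C6H11F.

C6H11F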